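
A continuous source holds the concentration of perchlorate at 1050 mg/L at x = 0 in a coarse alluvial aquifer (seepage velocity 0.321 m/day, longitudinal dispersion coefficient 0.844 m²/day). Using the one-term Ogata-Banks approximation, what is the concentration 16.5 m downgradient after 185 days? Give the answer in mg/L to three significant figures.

For a continuous step input, C/C₀ ≈ ½·erfc((x−vt)/(2√(Dt))).
vt = 0.321 × 185 = 59.385 m and 2√(Dt) = 2√(0.844 × 185) = 24.99 m.
Argument (x−vt)/(2√(Dt)) = (16.5 − 59.385)/24.99 = -1.716; ½·erfc(-1.716) = 0.9924.
C = 1050 × 0.9924 = 1040 mg/L.

1040 mg/L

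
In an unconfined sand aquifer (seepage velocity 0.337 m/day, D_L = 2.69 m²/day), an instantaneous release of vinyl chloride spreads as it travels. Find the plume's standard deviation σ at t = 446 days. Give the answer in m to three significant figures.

49.0 m

Dispersive spreading gives a Gaussian with σ² = 2Dt; advection only shifts the center.
σ = √(2 × 2.69 × 446) = 49.0 m.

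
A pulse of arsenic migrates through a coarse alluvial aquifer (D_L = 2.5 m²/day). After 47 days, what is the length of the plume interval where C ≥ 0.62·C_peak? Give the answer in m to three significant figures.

The plume is Gaussian with σ = √(2Dt) = √(2 × 2.5 × 47) = 15.33 m.
C/C_peak = exp(−Δx²/(2σ²)) = 0.62 ⇒ Δx = σ·√(−2 ln 0.62) = 15.33 × 0.9778 = 14.99 m.
Width = 2Δx = 30.0 m.

30.0 m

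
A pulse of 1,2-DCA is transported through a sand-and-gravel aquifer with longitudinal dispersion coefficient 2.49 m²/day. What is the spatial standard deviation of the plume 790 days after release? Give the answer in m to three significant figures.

62.7 m

Dispersive spreading gives a Gaussian with σ² = 2Dt; advection only shifts the center.
σ = √(2 × 2.49 × 790) = 62.7 m.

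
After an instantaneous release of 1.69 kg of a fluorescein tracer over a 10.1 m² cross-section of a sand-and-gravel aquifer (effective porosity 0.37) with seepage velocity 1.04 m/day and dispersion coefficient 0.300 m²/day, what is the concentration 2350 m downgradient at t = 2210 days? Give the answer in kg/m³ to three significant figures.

0.00182 kg/m³

For an instantaneous plane source, C(x,t) = M/(n_e·A·√(4πDt)) · exp(−(x−vt)²/(4Dt)), with n_e·A the pore (flow) area.
Plume center vt = 1.04 × 2210 = 2298.4 m, so the well at 2350 m is 51.6 m downgradient of the peak.
√(4πDt) = 91.28 m, giving peak height M/(n_e·A·√(4πDt)) = 1.69/(0.37 × 10.1 × 91.28) = 0.004954 kg/m³.
(x−vt)²/(4Dt) = (51.6)²/(4 × 0.300 × 2210) = 1.004; exp(−1.004) = 0.3664.
C = 0.004954 × 0.3664 = 0.00182 kg/m³.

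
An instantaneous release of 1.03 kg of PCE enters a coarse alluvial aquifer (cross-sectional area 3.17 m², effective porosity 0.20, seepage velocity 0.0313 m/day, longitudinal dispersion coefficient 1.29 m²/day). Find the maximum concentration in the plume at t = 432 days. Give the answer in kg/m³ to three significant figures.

The peak of an instantaneous 1D plume sits at x = vt; there the Gaussian factor is 1 and C_max = M/(n_e·A·√(4πDt)), where n_e·A is the pore area the mass is dissolved in.
√(4πDt) = √(4π × 1.29 × 432) = 83.68 m, so C_max = 1.03/(0.20 × 3.17 × 83.68) = 0.0194 kg/m³.

0.0194 kg/m³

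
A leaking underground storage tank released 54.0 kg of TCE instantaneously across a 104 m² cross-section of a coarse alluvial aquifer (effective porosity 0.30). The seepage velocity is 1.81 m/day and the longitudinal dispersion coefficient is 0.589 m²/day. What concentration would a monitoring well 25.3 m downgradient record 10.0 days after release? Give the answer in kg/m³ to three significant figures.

0.0223 kg/m³

For an instantaneous plane source, C(x,t) = M/(n_e·A·√(4πDt)) · exp(−(x−vt)²/(4Dt)), with n_e·A the pore (flow) area.
Plume center vt = 1.81 × 10.0 = 18.1 m, so the well at 25.3 m is 7.2 m downgradient of the peak.
√(4πDt) = 8.603 m, giving peak height M/(n_e·A·√(4πDt)) = 54.0/(0.30 × 104 × 8.603) = 0.2012 kg/m³.
(x−vt)²/(4Dt) = (7.2)²/(4 × 0.589 × 10.0) = 2.200; exp(−2.200) = 0.1108.
C = 0.2012 × 0.1108 = 0.0223 kg/m³.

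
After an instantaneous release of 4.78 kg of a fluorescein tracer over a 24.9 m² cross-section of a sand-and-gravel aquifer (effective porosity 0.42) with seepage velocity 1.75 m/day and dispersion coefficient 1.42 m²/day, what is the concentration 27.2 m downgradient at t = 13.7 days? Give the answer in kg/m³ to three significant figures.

For an instantaneous plane source, C(x,t) = M/(n_e·A·√(4πDt)) · exp(−(x−vt)²/(4Dt)), with n_e·A the pore (flow) area.
Plume center vt = 1.75 × 13.7 = 23.975 m, so the well at 27.2 m is 3.225 m downgradient of the peak.
√(4πDt) = 15.64 m, giving peak height M/(n_e·A·√(4πDt)) = 4.78/(0.42 × 24.9 × 15.64) = 0.02922 kg/m³.
(x−vt)²/(4Dt) = (3.225)²/(4 × 1.42 × 13.7) = 0.1337; exp(−0.1337) = 0.8749.
C = 0.02922 × 0.8749 = 0.0256 kg/m³.

0.0256 kg/m³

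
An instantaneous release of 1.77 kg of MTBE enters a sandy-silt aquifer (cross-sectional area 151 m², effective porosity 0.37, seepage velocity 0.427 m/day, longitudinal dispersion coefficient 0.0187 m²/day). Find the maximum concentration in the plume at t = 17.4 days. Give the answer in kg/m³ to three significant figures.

The peak of an instantaneous 1D plume sits at x = vt; there the Gaussian factor is 1 and C_max = M/(n_e·A·√(4πDt)), where n_e·A is the pore area the mass is dissolved in.
√(4πDt) = √(4π × 0.0187 × 17.4) = 2.022 m, so C_max = 1.77/(0.37 × 151 × 2.022) = 0.0157 kg/m³.

0.0157 kg/m³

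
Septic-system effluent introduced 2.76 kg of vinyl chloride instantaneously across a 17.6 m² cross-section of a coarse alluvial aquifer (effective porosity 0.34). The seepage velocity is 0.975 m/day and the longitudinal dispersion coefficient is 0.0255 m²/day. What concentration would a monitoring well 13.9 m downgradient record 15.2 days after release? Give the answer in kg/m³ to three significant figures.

For an instantaneous plane source, C(x,t) = M/(n_e·A·√(4πDt)) · exp(−(x−vt)²/(4Dt)), with n_e·A the pore (flow) area.
Plume center vt = 0.975 × 15.2 = 14.82 m, so the well at 13.9 m is 0.92 m upgradient of the peak.
√(4πDt) = 2.207 m, giving peak height M/(n_e·A·√(4πDt)) = 2.76/(0.34 × 17.6 × 2.207) = 0.2090 kg/m³.
(x−vt)²/(4Dt) = (-0.92)²/(4 × 0.0255 × 15.2) = 0.5459; exp(−0.5459) = 0.5793.
C = 0.2090 × 0.5793 = 0.121 kg/m³.

0.121 kg/m³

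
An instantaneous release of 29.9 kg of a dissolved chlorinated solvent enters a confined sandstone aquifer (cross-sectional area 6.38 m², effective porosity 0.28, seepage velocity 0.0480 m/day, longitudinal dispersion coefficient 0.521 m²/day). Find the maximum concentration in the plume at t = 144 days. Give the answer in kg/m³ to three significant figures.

0.545 kg/m³

The peak of an instantaneous 1D plume sits at x = vt; there the Gaussian factor is 1 and C_max = M/(n_e·A·√(4πDt)), where n_e·A is the pore area the mass is dissolved in.
√(4πDt) = √(4π × 0.521 × 144) = 30.70 m, so C_max = 29.9/(0.28 × 6.38 × 30.70) = 0.545 kg/m³.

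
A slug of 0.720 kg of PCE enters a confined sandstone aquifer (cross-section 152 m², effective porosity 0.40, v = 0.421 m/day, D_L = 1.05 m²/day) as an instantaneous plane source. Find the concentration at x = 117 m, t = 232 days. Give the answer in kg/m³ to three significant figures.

For an instantaneous plane source, C(x,t) = M/(n_e·A·√(4πDt)) · exp(−(x−vt)²/(4Dt)), with n_e·A the pore (flow) area.
Plume center vt = 0.421 × 232 = 97.672 m, so the well at 117 m is 19.328 m downgradient of the peak.
√(4πDt) = 55.33 m, giving peak height M/(n_e·A·√(4πDt)) = 0.720/(0.40 × 152 × 55.33) = 0.0002140 kg/m³.
(x−vt)²/(4Dt) = (19.328)²/(4 × 1.05 × 232) = 0.3834; exp(−0.3834) = 0.6815.
C = 0.0002140 × 0.6815 = 0.000146 kg/m³.

0.000146 kg/m³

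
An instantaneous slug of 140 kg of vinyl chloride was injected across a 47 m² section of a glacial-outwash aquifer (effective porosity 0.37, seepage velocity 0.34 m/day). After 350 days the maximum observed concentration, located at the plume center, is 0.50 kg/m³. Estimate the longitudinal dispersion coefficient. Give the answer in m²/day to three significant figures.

At the plume center C_max = M/(n_e·A·√(4πDt)), so D = M²/(4πt·(n_e·A·C_max)²).
n_e·A·C_max = 0.37 × 47 × 0.50 = 8.695 kg/m.
D = 140²/(4π × 350 × 8.695²) = 0.0589 m²/day.

0.0589 m²/day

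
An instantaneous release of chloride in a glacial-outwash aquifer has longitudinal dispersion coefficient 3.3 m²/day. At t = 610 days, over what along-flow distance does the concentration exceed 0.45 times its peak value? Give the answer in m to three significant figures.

The plume is Gaussian with σ = √(2Dt) = √(2 × 3.3 × 610) = 63.45 m.
C/C_peak = exp(−Δx²/(2σ²)) = 0.45 ⇒ Δx = σ·√(−2 ln 0.45) = 63.45 × 1.264 = 80.20 m.
Width = 2Δx = 160 m.

160 m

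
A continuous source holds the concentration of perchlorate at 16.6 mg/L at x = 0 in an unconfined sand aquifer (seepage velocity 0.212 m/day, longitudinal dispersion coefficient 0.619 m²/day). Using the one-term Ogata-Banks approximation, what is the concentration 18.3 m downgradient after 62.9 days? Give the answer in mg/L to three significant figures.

4.76 mg/L

For a continuous step input, C/C₀ ≈ ½·erfc((x−vt)/(2√(Dt))).
vt = 0.212 × 62.9 = 13.3348 m and 2√(Dt) = 2√(0.619 × 62.9) = 12.48 m.
Argument (x−vt)/(2√(Dt)) = (18.3 − 13.3348)/12.48 = 0.3979; ½·erfc(0.3979) = 0.2868.
C = 16.6 × 0.2868 = 4.76 mg/L.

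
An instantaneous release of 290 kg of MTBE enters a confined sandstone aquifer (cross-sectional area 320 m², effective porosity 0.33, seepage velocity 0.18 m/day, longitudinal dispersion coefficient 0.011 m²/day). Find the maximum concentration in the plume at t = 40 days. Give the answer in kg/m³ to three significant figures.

The peak of an instantaneous 1D plume sits at x = vt; there the Gaussian factor is 1 and C_max = M/(n_e·A·√(4πDt)), where n_e·A is the pore area the mass is dissolved in.
√(4πDt) = √(4π × 0.011 × 40) = 2.351 m, so C_max = 290/(0.33 × 320 × 2.351) = 1.17 kg/m³.

1.17 kg/m³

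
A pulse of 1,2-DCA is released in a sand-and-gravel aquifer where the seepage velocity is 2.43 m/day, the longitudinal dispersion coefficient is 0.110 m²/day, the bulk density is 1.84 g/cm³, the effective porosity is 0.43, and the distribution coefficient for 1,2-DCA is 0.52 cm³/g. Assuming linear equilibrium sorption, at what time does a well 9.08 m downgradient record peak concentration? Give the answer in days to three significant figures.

12.0 days

Retardation factor R = 1 + ρ_b·K_d/n = 1 + 1.84 × 0.52/0.43 = 3.225.
Sorption retards both mechanisms: v_R = v/R = 0.7535 m/day, D_R = D/R = 0.03411 m²/day.
Peak time from v_R²t² + 2D_R t − x² = 0: t = (√(D_R² + v_R²x²) − D_R)/v_R².
√(D_R² + v_R²x²) = √(0.03411² + 0.7535² × 9.08²) = 6.842; v_R² = 0.5678.
t = (6.842 − 0.03411)/0.5678 = 12.0 days.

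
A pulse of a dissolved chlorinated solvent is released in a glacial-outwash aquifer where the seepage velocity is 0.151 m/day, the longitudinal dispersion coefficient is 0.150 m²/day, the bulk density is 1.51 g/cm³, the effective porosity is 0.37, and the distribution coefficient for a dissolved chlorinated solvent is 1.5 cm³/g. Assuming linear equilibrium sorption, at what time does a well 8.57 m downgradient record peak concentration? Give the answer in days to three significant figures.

Retardation factor R = 1 + ρ_b·K_d/n = 1 + 1.51 × 1.5/0.37 = 7.122.
Sorption retards both mechanisms: v_R = v/R = 0.02120 m/day, D_R = D/R = 0.02106 m²/day.
Peak time from v_R²t² + 2D_R t − x² = 0: t = (√(D_R² + v_R²x²) − D_R)/v_R².
√(D_R² + v_R²x²) = √(0.02106² + 0.02120² × 8.57²) = 0.1829; v_R² = 0.0004494.
t = (0.1829 − 0.02106)/0.0004494 = 360 days.

360 days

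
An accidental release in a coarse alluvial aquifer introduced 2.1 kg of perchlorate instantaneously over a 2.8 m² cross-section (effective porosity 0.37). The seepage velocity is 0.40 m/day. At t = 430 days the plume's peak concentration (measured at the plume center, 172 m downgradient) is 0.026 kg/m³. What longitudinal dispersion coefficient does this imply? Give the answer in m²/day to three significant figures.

At the plume center C_max = M/(n_e·A·√(4πDt)), so D = M²/(4πt·(n_e·A·C_max)²).
n_e·A·C_max = 0.37 × 2.8 × 0.026 = 0.02694 kg/m.
D = 2.1²/(4π × 430 × 0.02694²) = 1.12 m²/day.

1.12 m²/day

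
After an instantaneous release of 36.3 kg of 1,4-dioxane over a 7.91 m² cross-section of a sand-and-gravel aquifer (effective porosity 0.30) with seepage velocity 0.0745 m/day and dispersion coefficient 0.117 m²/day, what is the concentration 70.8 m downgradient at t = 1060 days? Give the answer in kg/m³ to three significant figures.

For an instantaneous plane source, C(x,t) = M/(n_e·A·√(4πDt)) · exp(−(x−vt)²/(4Dt)), with n_e·A the pore (flow) area.
Plume center vt = 0.0745 × 1060 = 78.97 m, so the well at 70.8 m is 8.17 m upgradient of the peak.
√(4πDt) = 39.48 m, giving peak height M/(n_e·A·√(4πDt)) = 36.3/(0.30 × 7.91 × 39.48) = 0.3875 kg/m³.
(x−vt)²/(4Dt) = (-8.17)²/(4 × 0.117 × 1060) = 0.1346; exp(−0.1346) = 0.8741.
C = 0.3875 × 0.8741 = 0.339 kg/m³.

0.339 kg/m³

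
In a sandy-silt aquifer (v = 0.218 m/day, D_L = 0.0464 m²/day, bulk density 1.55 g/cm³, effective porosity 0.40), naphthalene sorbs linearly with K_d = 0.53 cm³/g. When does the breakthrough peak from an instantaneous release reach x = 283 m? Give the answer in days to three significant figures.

3960 days

Retardation factor R = 1 + ρ_b·K_d/n = 1 + 1.55 × 0.53/0.40 = 3.054.
Sorption retards both mechanisms: v_R = v/R = 0.07138 m/day, D_R = D/R = 0.01519 m²/day.
Peak time from v_R²t² + 2D_R t − x² = 0: t = (√(D_R² + v_R²x²) − D_R)/v_R².
√(D_R² + v_R²x²) = √(0.01519² + 0.07138² × 283²) = 20.20; v_R² = 0.005095.
t = (20.20 − 0.01519)/0.005095 = 3960 days.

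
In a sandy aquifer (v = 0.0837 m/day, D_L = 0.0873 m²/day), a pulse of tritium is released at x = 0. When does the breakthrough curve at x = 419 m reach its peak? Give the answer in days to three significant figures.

4990 days

For the 1D instantaneous-source solution, setting ∂C/∂t = 0 at fixed x gives v²t² + 2Dt − x² = 0, so t = (√(D² + v²x²) − D)/v².
√(D² + v²x²) = √(0.0873² + 0.0837² × 419²) = 35.07; v² = 0.00700569.
t = (35.07 − 0.0873)/0.00700569 = 4990 days (vs. the pure-advection estimate x/v = 5010 d).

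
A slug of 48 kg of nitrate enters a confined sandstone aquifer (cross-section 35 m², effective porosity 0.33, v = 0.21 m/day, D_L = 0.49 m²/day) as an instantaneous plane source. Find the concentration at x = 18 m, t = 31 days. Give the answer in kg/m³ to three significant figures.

0.0342 kg/m³

For an instantaneous plane source, C(x,t) = M/(n_e·A·√(4πDt)) · exp(−(x−vt)²/(4Dt)), with n_e·A the pore (flow) area.
Plume center vt = 0.21 × 31 = 6.51 m, so the well at 18 m is 11.49 m downgradient of the peak.
√(4πDt) = 13.82 m, giving peak height M/(n_e·A·√(4πDt)) = 48/(0.33 × 35 × 13.82) = 0.3007 kg/m³.
(x−vt)²/(4Dt) = (11.49)²/(4 × 0.49 × 31) = 2.173; exp(−2.173) = 0.1138.
C = 0.3007 × 0.1138 = 0.0342 kg/m³.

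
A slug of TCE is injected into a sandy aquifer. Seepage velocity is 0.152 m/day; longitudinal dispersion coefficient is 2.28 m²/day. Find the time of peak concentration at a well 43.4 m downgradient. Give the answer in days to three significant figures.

203 days

For the 1D instantaneous-source solution, setting ∂C/∂t = 0 at fixed x gives v²t² + 2Dt − x² = 0, so t = (√(D² + v²x²) − D)/v².
√(D² + v²x²) = √(2.28² + 0.152² × 43.4²) = 6.980; v² = 0.023104.
t = (6.980 − 2.28)/0.023104 = 203 days (vs. the pure-advection estimate x/v = 286 d).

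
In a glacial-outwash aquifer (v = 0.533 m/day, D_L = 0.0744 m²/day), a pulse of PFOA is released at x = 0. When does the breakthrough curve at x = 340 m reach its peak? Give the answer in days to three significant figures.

638 days

For the 1D instantaneous-source solution, setting ∂C/∂t = 0 at fixed x gives v²t² + 2Dt − x² = 0, so t = (√(D² + v²x²) − D)/v².
√(D² + v²x²) = √(0.0744² + 0.533² × 340²) = 181.2; v² = 0.284089.
t = (181.2 − 0.0744)/0.284089 = 638 days (vs. the pure-advection estimate x/v = 638 d).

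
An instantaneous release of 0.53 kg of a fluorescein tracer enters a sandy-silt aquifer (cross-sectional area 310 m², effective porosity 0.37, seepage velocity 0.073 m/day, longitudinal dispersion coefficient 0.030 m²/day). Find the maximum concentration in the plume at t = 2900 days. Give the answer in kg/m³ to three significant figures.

0.000140 kg/m³

The peak of an instantaneous 1D plume sits at x = vt; there the Gaussian factor is 1 and C_max = M/(n_e·A·√(4πDt)), where n_e·A is the pore area the mass is dissolved in.
√(4πDt) = √(4π × 0.030 × 2900) = 33.06 m, so C_max = 0.53/(0.37 × 310 × 33.06) = 0.000140 kg/m³.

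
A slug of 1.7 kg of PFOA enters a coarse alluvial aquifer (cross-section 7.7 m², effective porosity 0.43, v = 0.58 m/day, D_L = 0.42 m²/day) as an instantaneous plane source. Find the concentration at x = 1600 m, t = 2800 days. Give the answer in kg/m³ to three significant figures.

0.00374 kg/m³

For an instantaneous plane source, C(x,t) = M/(n_e·A·√(4πDt)) · exp(−(x−vt)²/(4Dt)), with n_e·A the pore (flow) area.
Plume center vt = 0.58 × 2800 = 1624 m, so the well at 1600 m is 24 m upgradient of the peak.
√(4πDt) = 121.6 m, giving peak height M/(n_e·A·√(4πDt)) = 1.7/(0.43 × 7.7 × 121.6) = 0.004222 kg/m³.
(x−vt)²/(4Dt) = (-24)²/(4 × 0.42 × 2800) = 0.1224; exp(−0.1224) = 0.8848.
C = 0.004222 × 0.8848 = 0.00374 kg/m³.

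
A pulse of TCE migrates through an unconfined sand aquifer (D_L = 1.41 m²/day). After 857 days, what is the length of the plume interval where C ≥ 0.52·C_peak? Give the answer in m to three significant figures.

The plume is Gaussian with σ = √(2Dt) = √(2 × 1.41 × 857) = 49.16 m.
C/C_peak = exp(−Δx²/(2σ²)) = 0.52 ⇒ Δx = σ·√(−2 ln 0.52) = 49.16 × 1.144 = 56.24 m.
Width = 2Δx = 112 m.

112 m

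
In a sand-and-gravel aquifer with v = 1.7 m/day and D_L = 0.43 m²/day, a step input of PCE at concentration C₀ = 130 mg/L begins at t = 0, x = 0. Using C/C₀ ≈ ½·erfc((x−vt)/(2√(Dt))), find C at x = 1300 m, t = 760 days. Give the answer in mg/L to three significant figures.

For a continuous step input, C/C₀ ≈ ½·erfc((x−vt)/(2√(Dt))).
vt = 1.7 × 760 = 1292 m and 2√(Dt) = 2√(0.43 × 760) = 36.16 m.
Argument (x−vt)/(2√(Dt)) = (1300 − 1292)/36.16 = 0.2212; ½·erfc(0.2212) = 0.3772.
C = 130 × 0.3772 = 49.0 mg/L.

49.0 mg/L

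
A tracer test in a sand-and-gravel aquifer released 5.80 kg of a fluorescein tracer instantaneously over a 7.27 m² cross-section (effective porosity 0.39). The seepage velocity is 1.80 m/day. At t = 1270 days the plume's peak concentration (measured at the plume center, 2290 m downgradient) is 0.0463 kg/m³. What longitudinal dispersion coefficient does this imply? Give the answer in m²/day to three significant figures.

0.122 m²/day

At the plume center C_max = M/(n_e·A·√(4πDt)), so D = M²/(4πt·(n_e·A·C_max)²).
n_e·A·C_max = 0.39 × 7.27 × 0.0463 = 0.1313 kg/m.
D = 5.80²/(4π × 1270 × 0.1313²) = 0.122 m²/day.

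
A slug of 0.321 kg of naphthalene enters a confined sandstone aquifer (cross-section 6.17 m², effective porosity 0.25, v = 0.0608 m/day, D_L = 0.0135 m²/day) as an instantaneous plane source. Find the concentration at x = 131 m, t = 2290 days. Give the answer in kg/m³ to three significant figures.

For an instantaneous plane source, C(x,t) = M/(n_e·A·√(4πDt)) · exp(−(x−vt)²/(4Dt)), with n_e·A the pore (flow) area.
Plume center vt = 0.0608 × 2290 = 139.232 m, so the well at 131 m is 8.232 m upgradient of the peak.
√(4πDt) = 19.71 m, giving peak height M/(n_e·A·√(4πDt)) = 0.321/(0.25 × 6.17 × 19.71) = 0.01056 kg/m³.
(x−vt)²/(4Dt) = (-8.232)²/(4 × 0.0135 × 2290) = 0.5480; exp(−0.5480) = 0.5781.
C = 0.01056 × 0.5781 = 0.00610 kg/m³.

0.00610 kg/m³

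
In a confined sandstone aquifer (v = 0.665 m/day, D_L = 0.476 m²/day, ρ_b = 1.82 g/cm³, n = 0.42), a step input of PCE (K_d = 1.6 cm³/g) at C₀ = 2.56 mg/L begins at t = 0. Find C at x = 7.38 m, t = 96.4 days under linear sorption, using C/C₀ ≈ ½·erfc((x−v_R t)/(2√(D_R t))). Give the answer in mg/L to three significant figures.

1.49 mg/L

Retardation factor R = 1 + ρ_b·K_d/n = 1 + 1.82 × 1.6/0.42 = 7.933.
Sorption retards both mechanisms: v_R = v/R = 0.08383 m/day, D_R = D/R = 0.06000 m²/day.
v_R·t = 0.08383 × 96.4 = 8.081212 m; 2√(D_R t) = 4.810 m; argument = (7.38 − 8.081212)/4.810 = -0.1458.
C = C₀ × ½·erfc(-0.1458) = 2.56 × 0.5817 = 1.49 mg/L.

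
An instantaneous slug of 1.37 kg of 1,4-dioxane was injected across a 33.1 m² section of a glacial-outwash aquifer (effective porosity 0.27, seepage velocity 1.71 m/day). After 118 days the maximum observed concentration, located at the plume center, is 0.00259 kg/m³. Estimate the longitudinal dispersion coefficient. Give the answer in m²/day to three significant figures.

2.36 m²/day

At the plume center C_max = M/(n_e·A·√(4πDt)), so D = M²/(4πt·(n_e·A·C_max)²).
n_e·A·C_max = 0.27 × 33.1 × 0.00259 = 0.02315 kg/m.
D = 1.37²/(4π × 118 × 0.02315²) = 2.36 m²/day.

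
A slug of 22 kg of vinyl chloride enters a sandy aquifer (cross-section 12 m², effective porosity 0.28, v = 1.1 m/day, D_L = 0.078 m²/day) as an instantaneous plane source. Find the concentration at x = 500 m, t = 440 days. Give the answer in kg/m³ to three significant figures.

For an instantaneous plane source, C(x,t) = M/(n_e·A·√(4πDt)) · exp(−(x−vt)²/(4Dt)), with n_e·A the pore (flow) area.
Plume center vt = 1.1 × 440 = 484 m, so the well at 500 m is 16 m downgradient of the peak.
√(4πDt) = 20.77 m, giving peak height M/(n_e·A·√(4πDt)) = 22/(0.28 × 12 × 20.77) = 0.3152 kg/m³.
(x−vt)²/(4Dt) = (16)²/(4 × 0.078 × 440) = 1.865; exp(−1.865) = 0.1549.
C = 0.3152 × 0.1549 = 0.0488 kg/m³.

0.0488 kg/m³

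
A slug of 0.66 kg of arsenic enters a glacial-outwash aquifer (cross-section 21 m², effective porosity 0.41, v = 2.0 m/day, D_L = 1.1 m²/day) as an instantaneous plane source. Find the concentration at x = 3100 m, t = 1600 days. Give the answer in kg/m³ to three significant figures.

For an instantaneous plane source, C(x,t) = M/(n_e·A·√(4πDt)) · exp(−(x−vt)²/(4Dt)), with n_e·A the pore (flow) area.
Plume center vt = 2.0 × 1600 = 3200 m, so the well at 3100 m is 100 m upgradient of the peak.
√(4πDt) = 148.7 m, giving peak height M/(n_e·A·√(4πDt)) = 0.66/(0.41 × 21 × 148.7) = 0.0005155 kg/m³.
(x−vt)²/(4Dt) = (-100)²/(4 × 1.1 × 1600) = 1.420; exp(−1.420) = 0.2417.
C = 0.0005155 × 0.2417 = 0.000125 kg/m³.

0.000125 kg/m³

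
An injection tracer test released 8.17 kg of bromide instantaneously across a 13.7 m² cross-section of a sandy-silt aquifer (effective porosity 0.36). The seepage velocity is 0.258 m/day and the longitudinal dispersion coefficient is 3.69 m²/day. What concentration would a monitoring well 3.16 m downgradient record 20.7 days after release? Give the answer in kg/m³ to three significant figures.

For an instantaneous plane source, C(x,t) = M/(n_e·A·√(4πDt)) · exp(−(x−vt)²/(4Dt)), with n_e·A the pore (flow) area.
Plume center vt = 0.258 × 20.7 = 5.3406 m, so the well at 3.16 m is 2.1806 m upgradient of the peak.
√(4πDt) = 30.98 m, giving peak height M/(n_e·A·√(4πDt)) = 8.17/(0.36 × 13.7 × 30.98) = 0.05347 kg/m³.
(x−vt)²/(4Dt) = (-2.1806)²/(4 × 3.69 × 20.7) = 0.01556; exp(−0.01556) = 0.9846.
C = 0.05347 × 0.9846 = 0.0526 kg/m³.

0.0526 kg/m³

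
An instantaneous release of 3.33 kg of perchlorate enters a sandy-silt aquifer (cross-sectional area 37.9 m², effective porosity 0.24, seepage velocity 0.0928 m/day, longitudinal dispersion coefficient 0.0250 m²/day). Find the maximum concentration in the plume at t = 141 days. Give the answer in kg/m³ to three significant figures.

0.0550 kg/m³

The peak of an instantaneous 1D plume sits at x = vt; there the Gaussian factor is 1 and C_max = M/(n_e·A·√(4πDt)), where n_e·A is the pore area the mass is dissolved in.
√(4πDt) = √(4π × 0.0250 × 141) = 6.656 m, so C_max = 3.33/(0.24 × 37.9 × 6.656) = 0.0550 kg/m³.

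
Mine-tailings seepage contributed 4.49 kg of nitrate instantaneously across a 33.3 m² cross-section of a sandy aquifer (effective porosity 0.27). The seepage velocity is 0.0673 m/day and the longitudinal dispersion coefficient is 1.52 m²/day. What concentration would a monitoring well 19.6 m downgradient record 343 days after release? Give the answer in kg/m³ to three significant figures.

For an instantaneous plane source, C(x,t) = M/(n_e·A·√(4πDt)) · exp(−(x−vt)²/(4Dt)), with n_e·A the pore (flow) area.
Plume center vt = 0.0673 × 343 = 23.0839 m, so the well at 19.6 m is 3.4839 m upgradient of the peak.
√(4πDt) = 80.94 m, giving peak height M/(n_e·A·√(4πDt)) = 4.49/(0.27 × 33.3 × 80.94) = 0.006170 kg/m³.
(x−vt)²/(4Dt) = (-3.4839)²/(4 × 1.52 × 343) = 0.005820; exp(−0.005820) = 0.9942.
C = 0.006170 × 0.9942 = 0.00613 kg/m³.

0.00613 kg/m³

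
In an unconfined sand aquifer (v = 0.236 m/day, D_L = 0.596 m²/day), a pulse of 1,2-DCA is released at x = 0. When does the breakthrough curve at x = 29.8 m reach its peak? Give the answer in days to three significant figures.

116 days

For the 1D instantaneous-source solution, setting ∂C/∂t = 0 at fixed x gives v²t² + 2Dt − x² = 0, so t = (√(D² + v²x²) − D)/v².
√(D² + v²x²) = √(0.596² + 0.236² × 29.8²) = 7.058; v² = 0.055696.
t = (7.058 − 0.596)/0.055696 = 116 days (vs. the pure-advection estimate x/v = 126 d).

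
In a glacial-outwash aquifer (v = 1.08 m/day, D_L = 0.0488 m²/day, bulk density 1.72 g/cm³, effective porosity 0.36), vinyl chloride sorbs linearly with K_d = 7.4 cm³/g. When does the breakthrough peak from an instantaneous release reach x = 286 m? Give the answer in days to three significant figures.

9630 days

Retardation factor R = 1 + ρ_b·K_d/n = 1 + 1.72 × 7.4/0.36 = 36.36.
Sorption retards both mechanisms: v_R = v/R = 0.02970 m/day, D_R = D/R = 0.001342 m²/day.
Peak time from v_R²t² + 2D_R t − x² = 0: t = (√(D_R² + v_R²x²) − D_R)/v_R².
√(D_R² + v_R²x²) = √(0.001342² + 0.02970² × 286²) = 8.494; v_R² = 0.0008821.
t = (8.494 − 0.001342)/0.0008821 = 9630 days.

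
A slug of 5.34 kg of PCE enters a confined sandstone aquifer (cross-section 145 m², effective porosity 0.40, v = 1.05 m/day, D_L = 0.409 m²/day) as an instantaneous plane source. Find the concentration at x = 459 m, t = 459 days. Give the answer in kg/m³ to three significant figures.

0.000940 kg/m³

For an instantaneous plane source, C(x,t) = M/(n_e·A·√(4πDt)) · exp(−(x−vt)²/(4Dt)), with n_e·A the pore (flow) area.
Plume center vt = 1.05 × 459 = 481.95 m, so the well at 459 m is 22.95 m upgradient of the peak.
√(4πDt) = 48.57 m, giving peak height M/(n_e·A·√(4πDt)) = 5.34/(0.40 × 145 × 48.57) = 0.001896 kg/m³.
(x−vt)²/(4Dt) = (-22.95)²/(4 × 0.409 × 459) = 0.7014; exp(−0.7014) = 0.4959.
C = 0.001896 × 0.4959 = 0.000940 kg/m³.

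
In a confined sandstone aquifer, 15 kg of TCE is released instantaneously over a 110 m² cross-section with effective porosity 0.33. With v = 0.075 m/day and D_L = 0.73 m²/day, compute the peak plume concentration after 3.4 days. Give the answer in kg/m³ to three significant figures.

The peak of an instantaneous 1D plume sits at x = vt; there the Gaussian factor is 1 and C_max = M/(n_e·A·√(4πDt)), where n_e·A is the pore area the mass is dissolved in.
√(4πDt) = √(4π × 0.73 × 3.4) = 5.585 m, so C_max = 15/(0.33 × 110 × 5.585) = 0.0740 kg/m³.

0.0740 kg/m³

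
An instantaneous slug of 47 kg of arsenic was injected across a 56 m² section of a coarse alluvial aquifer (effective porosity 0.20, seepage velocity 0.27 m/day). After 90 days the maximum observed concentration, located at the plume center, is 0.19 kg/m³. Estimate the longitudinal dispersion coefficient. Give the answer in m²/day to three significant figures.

0.431 m²/day

At the plume center C_max = M/(n_e·A·√(4πDt)), so D = M²/(4πt·(n_e·A·C_max)²).
n_e·A·C_max = 0.20 × 56 × 0.19 = 2.128 kg/m.
D = 47²/(4π × 90 × 2.128²) = 0.431 m²/day.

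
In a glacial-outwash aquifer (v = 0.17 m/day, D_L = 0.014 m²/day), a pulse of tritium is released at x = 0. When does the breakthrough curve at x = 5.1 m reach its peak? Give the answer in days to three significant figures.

For the 1D instantaneous-source solution, setting ∂C/∂t = 0 at fixed x gives v²t² + 2Dt − x² = 0, so t = (√(D² + v²x²) − D)/v².
√(D² + v²x²) = √(0.014² + 0.17² × 5.1²) = 0.8671; v² = 0.0289.
t = (0.8671 − 0.014)/0.0289 = 29.5 days (vs. the pure-advection estimate x/v = 30.0 d).

29.5 days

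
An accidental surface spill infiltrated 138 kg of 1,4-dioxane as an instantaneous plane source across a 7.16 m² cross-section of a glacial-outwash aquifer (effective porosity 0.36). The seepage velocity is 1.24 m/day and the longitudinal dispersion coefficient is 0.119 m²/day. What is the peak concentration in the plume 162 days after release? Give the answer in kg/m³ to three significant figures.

The peak of an instantaneous 1D plume sits at x = vt; there the Gaussian factor is 1 and C_max = M/(n_e·A·√(4πDt)), where n_e·A is the pore area the mass is dissolved in.
√(4πDt) = √(4π × 0.119 × 162) = 15.56 m, so C_max = 138/(0.36 × 7.16 × 15.56) = 3.44 kg/m³.

3.44 kg/m³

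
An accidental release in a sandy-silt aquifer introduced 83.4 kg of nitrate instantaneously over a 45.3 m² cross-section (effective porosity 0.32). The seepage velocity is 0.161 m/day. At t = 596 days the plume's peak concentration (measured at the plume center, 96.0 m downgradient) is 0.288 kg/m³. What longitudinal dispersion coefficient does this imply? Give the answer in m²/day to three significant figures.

0.0533 m²/day

At the plume center C_max = M/(n_e·A·√(4πDt)), so D = M²/(4πt·(n_e·A·C_max)²).
n_e·A·C_max = 0.32 × 45.3 × 0.288 = 4.175 kg/m.
D = 83.4²/(4π × 596 × 4.175²) = 0.0533 m²/day.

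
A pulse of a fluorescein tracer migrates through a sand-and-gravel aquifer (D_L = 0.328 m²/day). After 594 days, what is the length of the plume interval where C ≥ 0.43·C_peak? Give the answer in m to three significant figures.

51.3 m

The plume is Gaussian with σ = √(2Dt) = √(2 × 0.328 × 594) = 19.74 m.
C/C_peak = exp(−Δx²/(2σ²)) = 0.43 ⇒ Δx = σ·√(−2 ln 0.43) = 19.74 × 1.299 = 25.64 m.
Width = 2Δx = 51.3 m.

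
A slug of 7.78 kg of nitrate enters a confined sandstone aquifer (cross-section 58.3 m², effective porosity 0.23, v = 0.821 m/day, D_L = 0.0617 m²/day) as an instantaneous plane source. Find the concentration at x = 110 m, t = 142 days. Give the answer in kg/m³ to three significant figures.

0.0161 kg/m³

For an instantaneous plane source, C(x,t) = M/(n_e·A·√(4πDt)) · exp(−(x−vt)²/(4Dt)), with n_e·A the pore (flow) area.
Plume center vt = 0.821 × 142 = 116.582 m, so the well at 110 m is 6.582 m upgradient of the peak.
√(4πDt) = 10.49 m, giving peak height M/(n_e·A·√(4πDt)) = 7.78/(0.23 × 58.3 × 10.49) = 0.05531 kg/m³.
(x−vt)²/(4Dt) = (-6.582)²/(4 × 0.0617 × 142) = 1.236; exp(−1.236) = 0.2905.
C = 0.05531 × 0.2905 = 0.0161 kg/m³.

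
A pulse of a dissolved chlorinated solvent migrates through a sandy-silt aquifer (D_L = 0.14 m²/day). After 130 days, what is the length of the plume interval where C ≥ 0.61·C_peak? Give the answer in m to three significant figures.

The plume is Gaussian with σ = √(2Dt) = √(2 × 0.14 × 130) = 6.033 m.
C/C_peak = exp(−Δx²/(2σ²)) = 0.61 ⇒ Δx = σ·√(−2 ln 0.61) = 6.033 × 0.9943 = 5.999 m.
Width = 2Δx = 12.0 m.

12.0 m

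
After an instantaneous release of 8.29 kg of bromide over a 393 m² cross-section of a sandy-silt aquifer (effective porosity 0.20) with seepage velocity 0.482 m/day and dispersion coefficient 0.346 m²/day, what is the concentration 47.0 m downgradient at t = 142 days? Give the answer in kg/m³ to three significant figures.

For an instantaneous plane source, C(x,t) = M/(n_e·A·√(4πDt)) · exp(−(x−vt)²/(4Dt)), with n_e·A the pore (flow) area.
Plume center vt = 0.482 × 142 = 68.444 m, so the well at 47.0 m is 21.444 m upgradient of the peak.
√(4πDt) = 24.85 m, giving peak height M/(n_e·A·√(4πDt)) = 8.29/(0.20 × 393 × 24.85) = 0.004244 kg/m³.
(x−vt)²/(4Dt) = (-21.444)²/(4 × 0.346 × 142) = 2.340; exp(−2.340) = 0.09633.
C = 0.004244 × 0.09633 = 0.000409 kg/m³.

0.000409 kg/m³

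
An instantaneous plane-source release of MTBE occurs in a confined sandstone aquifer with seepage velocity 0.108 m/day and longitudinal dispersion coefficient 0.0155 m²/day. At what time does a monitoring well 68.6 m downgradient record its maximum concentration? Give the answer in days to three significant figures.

634 days

For the 1D instantaneous-source solution, setting ∂C/∂t = 0 at fixed x gives v²t² + 2Dt − x² = 0, so t = (√(D² + v²x²) − D)/v².
√(D² + v²x²) = √(0.0155² + 0.108² × 68.6²) = 7.409; v² = 0.011664.
t = (7.409 − 0.0155)/0.011664 = 634 days (vs. the pure-advection estimate x/v = 635 d).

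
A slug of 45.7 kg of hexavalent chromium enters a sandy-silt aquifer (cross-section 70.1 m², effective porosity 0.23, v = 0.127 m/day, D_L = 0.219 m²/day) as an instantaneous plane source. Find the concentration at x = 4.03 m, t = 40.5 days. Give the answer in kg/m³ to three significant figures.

For an instantaneous plane source, C(x,t) = M/(n_e·A·√(4πDt)) · exp(−(x−vt)²/(4Dt)), with n_e·A the pore (flow) area.
Plume center vt = 0.127 × 40.5 = 5.1435 m, so the well at 4.03 m is 1.1135 m upgradient of the peak.
√(4πDt) = 10.56 m, giving peak height M/(n_e·A·√(4πDt)) = 45.7/(0.23 × 70.1 × 10.56) = 0.2684 kg/m³.
(x−vt)²/(4Dt) = (-1.1135)²/(4 × 0.219 × 40.5) = 0.03495; exp(−0.03495) = 0.9657.
C = 0.2684 × 0.9657 = 0.259 kg/m³.

0.259 kg/m³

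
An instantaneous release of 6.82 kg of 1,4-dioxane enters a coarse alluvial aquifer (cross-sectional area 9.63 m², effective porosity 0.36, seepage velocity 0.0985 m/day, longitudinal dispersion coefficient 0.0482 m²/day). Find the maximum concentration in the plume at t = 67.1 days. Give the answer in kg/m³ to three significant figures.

The peak of an instantaneous 1D plume sits at x = vt; there the Gaussian factor is 1 and C_max = M/(n_e·A·√(4πDt)), where n_e·A is the pore area the mass is dissolved in.
√(4πDt) = √(4π × 0.0482 × 67.1) = 6.375 m, so C_max = 6.82/(0.36 × 9.63 × 6.375) = 0.309 kg/m³.

0.309 kg/m³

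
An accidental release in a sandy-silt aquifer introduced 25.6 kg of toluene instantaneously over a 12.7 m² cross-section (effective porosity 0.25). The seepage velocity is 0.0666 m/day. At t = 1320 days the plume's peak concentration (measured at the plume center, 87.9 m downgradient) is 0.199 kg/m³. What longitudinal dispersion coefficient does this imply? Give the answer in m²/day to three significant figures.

At the plume center C_max = M/(n_e·A·√(4πDt)), so D = M²/(4πt·(n_e·A·C_max)²).
n_e·A·C_max = 0.25 × 12.7 × 0.199 = 0.6318 kg/m.
D = 25.6²/(4π × 1320 × 0.6318²) = 0.0990 m²/day.

0.0990 m²/day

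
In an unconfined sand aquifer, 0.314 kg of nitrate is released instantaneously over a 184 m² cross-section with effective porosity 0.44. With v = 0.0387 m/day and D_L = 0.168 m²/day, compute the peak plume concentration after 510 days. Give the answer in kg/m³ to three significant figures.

The peak of an instantaneous 1D plume sits at x = vt; there the Gaussian factor is 1 and C_max = M/(n_e·A·√(4πDt)), where n_e·A is the pore area the mass is dissolved in.
√(4πDt) = √(4π × 0.168 × 510) = 32.81 m, so C_max = 0.314/(0.44 × 184 × 32.81) = 0.000118 kg/m³.

0.000118 kg/m³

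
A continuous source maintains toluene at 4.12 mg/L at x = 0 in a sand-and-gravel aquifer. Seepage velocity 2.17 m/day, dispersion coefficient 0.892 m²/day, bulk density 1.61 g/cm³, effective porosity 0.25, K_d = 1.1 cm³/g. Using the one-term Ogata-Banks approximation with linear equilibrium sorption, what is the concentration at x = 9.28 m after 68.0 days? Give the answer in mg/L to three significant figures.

4.08 mg/L

Retardation factor R = 1 + ρ_b·K_d/n = 1 + 1.61 × 1.1/0.25 = 8.084.
Sorption retards both mechanisms: v_R = v/R = 0.2684 m/day, D_R = D/R = 0.1103 m²/day.
v_R·t = 0.2684 × 68.0 = 18.2512 m; 2√(D_R t) = 5.477 m; argument = (9.28 − 18.2512)/5.477 = -1.638.
C = C₀ × ½·erfc(-1.638) = 4.12 × 0.9897 = 4.08 mg/L.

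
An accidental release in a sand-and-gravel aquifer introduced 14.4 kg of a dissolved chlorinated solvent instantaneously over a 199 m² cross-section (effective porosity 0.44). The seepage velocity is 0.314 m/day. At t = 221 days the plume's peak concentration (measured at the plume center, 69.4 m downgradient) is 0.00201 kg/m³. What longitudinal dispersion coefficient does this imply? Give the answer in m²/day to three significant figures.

At the plume center C_max = M/(n_e·A·√(4πDt)), so D = M²/(4πt·(n_e·A·C_max)²).
n_e·A·C_max = 0.44 × 199 × 0.00201 = 0.1760 kg/m.
D = 14.4²/(4π × 221 × 0.1760²) = 2.41 m²/day.

2.41 m²/day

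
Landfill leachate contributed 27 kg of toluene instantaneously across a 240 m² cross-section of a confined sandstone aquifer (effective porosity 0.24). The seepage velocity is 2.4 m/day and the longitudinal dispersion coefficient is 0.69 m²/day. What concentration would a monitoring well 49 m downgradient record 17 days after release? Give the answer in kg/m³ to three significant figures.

For an instantaneous plane source, C(x,t) = M/(n_e·A·√(4πDt)) · exp(−(x−vt)²/(4Dt)), with n_e·A the pore (flow) area.
Plume center vt = 2.4 × 17 = 40.8 m, so the well at 49 m is 8.2 m downgradient of the peak.
√(4πDt) = 12.14 m, giving peak height M/(n_e·A·√(4πDt)) = 27/(0.24 × 240 × 12.14) = 0.03861 kg/m³.
(x−vt)²/(4Dt) = (8.2)²/(4 × 0.69 × 17) = 1.433; exp(−1.433) = 0.2386.
C = 0.03861 × 0.2386 = 0.00921 kg/m³.

0.00921 kg/m³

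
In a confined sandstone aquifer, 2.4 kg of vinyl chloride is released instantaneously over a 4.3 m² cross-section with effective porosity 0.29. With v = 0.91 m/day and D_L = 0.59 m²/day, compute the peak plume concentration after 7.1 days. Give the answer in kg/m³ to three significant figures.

The peak of an instantaneous 1D plume sits at x = vt; there the Gaussian factor is 1 and C_max = M/(n_e·A·√(4πDt)), where n_e·A is the pore area the mass is dissolved in.
√(4πDt) = √(4π × 0.59 × 7.1) = 7.255 m, so C_max = 2.4/(0.29 × 4.3 × 7.255) = 0.265 kg/m³.

0.265 kg/m³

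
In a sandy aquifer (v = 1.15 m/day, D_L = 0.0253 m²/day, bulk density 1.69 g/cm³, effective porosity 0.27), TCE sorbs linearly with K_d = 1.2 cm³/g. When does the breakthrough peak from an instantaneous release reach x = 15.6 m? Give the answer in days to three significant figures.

115 days

Retardation factor R = 1 + ρ_b·K_d/n = 1 + 1.69 × 1.2/0.27 = 8.511.
Sorption retards both mechanisms: v_R = v/R = 0.1351 m/day, D_R = D/R = 0.002973 m²/day.
Peak time from v_R²t² + 2D_R t − x² = 0: t = (√(D_R² + v_R²x²) − D_R)/v_R².
√(D_R² + v_R²x²) = √(0.002973² + 0.1351² × 15.6²) = 2.108; v_R² = 0.01825.
t = (2.108 − 0.002973)/0.01825 = 115 days.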